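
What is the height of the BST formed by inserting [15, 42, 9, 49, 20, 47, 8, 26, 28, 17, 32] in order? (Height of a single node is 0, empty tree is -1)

Insertion order: [15, 42, 9, 49, 20, 47, 8, 26, 28, 17, 32]
Tree (level-order array): [15, 9, 42, 8, None, 20, 49, None, None, 17, 26, 47, None, None, None, None, 28, None, None, None, 32]
Compute height bottom-up (empty subtree = -1):
  height(8) = 1 + max(-1, -1) = 0
  height(9) = 1 + max(0, -1) = 1
  height(17) = 1 + max(-1, -1) = 0
  height(32) = 1 + max(-1, -1) = 0
  height(28) = 1 + max(-1, 0) = 1
  height(26) = 1 + max(-1, 1) = 2
  height(20) = 1 + max(0, 2) = 3
  height(47) = 1 + max(-1, -1) = 0
  height(49) = 1 + max(0, -1) = 1
  height(42) = 1 + max(3, 1) = 4
  height(15) = 1 + max(1, 4) = 5
Height = 5


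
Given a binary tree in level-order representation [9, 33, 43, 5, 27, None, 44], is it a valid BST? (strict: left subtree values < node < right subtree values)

Level-order array: [9, 33, 43, 5, 27, None, 44]
Validate using subtree bounds (lo, hi): at each node, require lo < value < hi,
then recurse left with hi=value and right with lo=value.
Preorder trace (stopping at first violation):
  at node 9 with bounds (-inf, +inf): OK
  at node 33 with bounds (-inf, 9): VIOLATION
Node 33 violates its bound: not (-inf < 33 < 9).
Result: Not a valid BST


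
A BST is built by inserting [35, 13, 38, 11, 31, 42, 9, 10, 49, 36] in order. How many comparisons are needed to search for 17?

Search path for 17: 35 -> 13 -> 31
Found: False
Comparisons: 3


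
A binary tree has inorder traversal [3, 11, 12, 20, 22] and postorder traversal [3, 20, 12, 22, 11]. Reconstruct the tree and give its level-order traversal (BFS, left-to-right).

Inorder:   [3, 11, 12, 20, 22]
Postorder: [3, 20, 12, 22, 11]
Algorithm: postorder visits root last, so walk postorder right-to-left;
each value is the root of the current inorder slice — split it at that
value, recurse on the right subtree first, then the left.
Recursive splits:
  root=11; inorder splits into left=[3], right=[12, 20, 22]
  root=22; inorder splits into left=[12, 20], right=[]
  root=12; inorder splits into left=[], right=[20]
  root=20; inorder splits into left=[], right=[]
  root=3; inorder splits into left=[], right=[]
Reconstructed level-order: [11, 3, 22, 12, 20]


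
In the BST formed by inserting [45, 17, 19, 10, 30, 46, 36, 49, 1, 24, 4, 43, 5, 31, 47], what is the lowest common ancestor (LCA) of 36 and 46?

Tree insertion order: [45, 17, 19, 10, 30, 46, 36, 49, 1, 24, 4, 43, 5, 31, 47]
Tree (level-order array): [45, 17, 46, 10, 19, None, 49, 1, None, None, 30, 47, None, None, 4, 24, 36, None, None, None, 5, None, None, 31, 43]
In a BST, the LCA of p=36, q=46 is the first node v on the
root-to-leaf path with p <= v <= q (go left if both < v, right if both > v).
Walk from root:
  at 45: 36 <= 45 <= 46, this is the LCA
LCA = 45


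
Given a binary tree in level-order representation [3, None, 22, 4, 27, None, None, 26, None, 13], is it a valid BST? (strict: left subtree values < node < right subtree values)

Level-order array: [3, None, 22, 4, 27, None, None, 26, None, 13]
Validate using subtree bounds (lo, hi): at each node, require lo < value < hi,
then recurse left with hi=value and right with lo=value.
Preorder trace (stopping at first violation):
  at node 3 with bounds (-inf, +inf): OK
  at node 22 with bounds (3, +inf): OK
  at node 4 with bounds (3, 22): OK
  at node 27 with bounds (22, +inf): OK
  at node 26 with bounds (22, 27): OK
  at node 13 with bounds (22, 26): VIOLATION
Node 13 violates its bound: not (22 < 13 < 26).
Result: Not a valid BST


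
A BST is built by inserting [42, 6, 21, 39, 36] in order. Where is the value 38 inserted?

Starting tree (level order): [42, 6, None, None, 21, None, 39, 36]
Insertion path: 42 -> 6 -> 21 -> 39 -> 36
Result: insert 38 as right child of 36
Final tree (level order): [42, 6, None, None, 21, None, 39, 36, None, None, 38]


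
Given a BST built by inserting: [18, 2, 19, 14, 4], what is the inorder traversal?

Tree insertion order: [18, 2, 19, 14, 4]
Tree (level-order array): [18, 2, 19, None, 14, None, None, 4]
Inorder traversal: [2, 4, 14, 18, 19]


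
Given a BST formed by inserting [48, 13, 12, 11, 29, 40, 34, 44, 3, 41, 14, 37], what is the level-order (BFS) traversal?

Tree insertion order: [48, 13, 12, 11, 29, 40, 34, 44, 3, 41, 14, 37]
Tree (level-order array): [48, 13, None, 12, 29, 11, None, 14, 40, 3, None, None, None, 34, 44, None, None, None, 37, 41]
BFS from the root, enqueuing left then right child of each popped node:
  queue [48] -> pop 48, enqueue [13], visited so far: [48]
  queue [13] -> pop 13, enqueue [12, 29], visited so far: [48, 13]
  queue [12, 29] -> pop 12, enqueue [11], visited so far: [48, 13, 12]
  queue [29, 11] -> pop 29, enqueue [14, 40], visited so far: [48, 13, 12, 29]
  queue [11, 14, 40] -> pop 11, enqueue [3], visited so far: [48, 13, 12, 29, 11]
  queue [14, 40, 3] -> pop 14, enqueue [none], visited so far: [48, 13, 12, 29, 11, 14]
  queue [40, 3] -> pop 40, enqueue [34, 44], visited so far: [48, 13, 12, 29, 11, 14, 40]
  queue [3, 34, 44] -> pop 3, enqueue [none], visited so far: [48, 13, 12, 29, 11, 14, 40, 3]
  queue [34, 44] -> pop 34, enqueue [37], visited so far: [48, 13, 12, 29, 11, 14, 40, 3, 34]
  queue [44, 37] -> pop 44, enqueue [41], visited so far: [48, 13, 12, 29, 11, 14, 40, 3, 34, 44]
  queue [37, 41] -> pop 37, enqueue [none], visited so far: [48, 13, 12, 29, 11, 14, 40, 3, 34, 44, 37]
  queue [41] -> pop 41, enqueue [none], visited so far: [48, 13, 12, 29, 11, 14, 40, 3, 34, 44, 37, 41]
Result: [48, 13, 12, 29, 11, 14, 40, 3, 34, 44, 37, 41]


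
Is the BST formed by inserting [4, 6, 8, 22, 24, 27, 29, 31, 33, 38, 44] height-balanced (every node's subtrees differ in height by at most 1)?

Tree (level-order array): [4, None, 6, None, 8, None, 22, None, 24, None, 27, None, 29, None, 31, None, 33, None, 38, None, 44]
Definition: a tree is height-balanced if, at every node, |h(left) - h(right)| <= 1 (empty subtree has height -1).
Bottom-up per-node check:
  node 44: h_left=-1, h_right=-1, diff=0 [OK], height=0
  node 38: h_left=-1, h_right=0, diff=1 [OK], height=1
  node 33: h_left=-1, h_right=1, diff=2 [FAIL (|-1-1|=2 > 1)], height=2
  node 31: h_left=-1, h_right=2, diff=3 [FAIL (|-1-2|=3 > 1)], height=3
  node 29: h_left=-1, h_right=3, diff=4 [FAIL (|-1-3|=4 > 1)], height=4
  node 27: h_left=-1, h_right=4, diff=5 [FAIL (|-1-4|=5 > 1)], height=5
  node 24: h_left=-1, h_right=5, diff=6 [FAIL (|-1-5|=6 > 1)], height=6
  node 22: h_left=-1, h_right=6, diff=7 [FAIL (|-1-6|=7 > 1)], height=7
  node 8: h_left=-1, h_right=7, diff=8 [FAIL (|-1-7|=8 > 1)], height=8
  node 6: h_left=-1, h_right=8, diff=9 [FAIL (|-1-8|=9 > 1)], height=9
  node 4: h_left=-1, h_right=9, diff=10 [FAIL (|-1-9|=10 > 1)], height=10
Node 33 violates the condition: |-1 - 1| = 2 > 1.
Result: Not balanced


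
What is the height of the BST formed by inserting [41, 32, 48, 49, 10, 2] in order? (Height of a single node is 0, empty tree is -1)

Insertion order: [41, 32, 48, 49, 10, 2]
Tree (level-order array): [41, 32, 48, 10, None, None, 49, 2]
Compute height bottom-up (empty subtree = -1):
  height(2) = 1 + max(-1, -1) = 0
  height(10) = 1 + max(0, -1) = 1
  height(32) = 1 + max(1, -1) = 2
  height(49) = 1 + max(-1, -1) = 0
  height(48) = 1 + max(-1, 0) = 1
  height(41) = 1 + max(2, 1) = 3
Height = 3


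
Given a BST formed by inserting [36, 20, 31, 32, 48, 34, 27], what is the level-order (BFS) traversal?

Tree insertion order: [36, 20, 31, 32, 48, 34, 27]
Tree (level-order array): [36, 20, 48, None, 31, None, None, 27, 32, None, None, None, 34]
BFS from the root, enqueuing left then right child of each popped node:
  queue [36] -> pop 36, enqueue [20, 48], visited so far: [36]
  queue [20, 48] -> pop 20, enqueue [31], visited so far: [36, 20]
  queue [48, 31] -> pop 48, enqueue [none], visited so far: [36, 20, 48]
  queue [31] -> pop 31, enqueue [27, 32], visited so far: [36, 20, 48, 31]
  queue [27, 32] -> pop 27, enqueue [none], visited so far: [36, 20, 48, 31, 27]
  queue [32] -> pop 32, enqueue [34], visited so far: [36, 20, 48, 31, 27, 32]
  queue [34] -> pop 34, enqueue [none], visited so far: [36, 20, 48, 31, 27, 32, 34]
Result: [36, 20, 48, 31, 27, 32, 34]


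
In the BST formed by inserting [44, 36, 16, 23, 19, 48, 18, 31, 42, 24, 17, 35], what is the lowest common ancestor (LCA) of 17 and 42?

Tree insertion order: [44, 36, 16, 23, 19, 48, 18, 31, 42, 24, 17, 35]
Tree (level-order array): [44, 36, 48, 16, 42, None, None, None, 23, None, None, 19, 31, 18, None, 24, 35, 17]
In a BST, the LCA of p=17, q=42 is the first node v on the
root-to-leaf path with p <= v <= q (go left if both < v, right if both > v).
Walk from root:
  at 44: both 17 and 42 < 44, go left
  at 36: 17 <= 36 <= 42, this is the LCA
LCA = 36


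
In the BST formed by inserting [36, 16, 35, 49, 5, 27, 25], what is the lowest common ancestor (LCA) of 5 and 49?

Tree insertion order: [36, 16, 35, 49, 5, 27, 25]
Tree (level-order array): [36, 16, 49, 5, 35, None, None, None, None, 27, None, 25]
In a BST, the LCA of p=5, q=49 is the first node v on the
root-to-leaf path with p <= v <= q (go left if both < v, right if both > v).
Walk from root:
  at 36: 5 <= 36 <= 49, this is the LCA
LCA = 36


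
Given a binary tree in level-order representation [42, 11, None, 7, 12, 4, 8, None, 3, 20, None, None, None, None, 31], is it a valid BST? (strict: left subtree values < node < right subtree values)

Level-order array: [42, 11, None, 7, 12, 4, 8, None, 3, 20, None, None, None, None, 31]
Validate using subtree bounds (lo, hi): at each node, require lo < value < hi,
then recurse left with hi=value and right with lo=value.
Preorder trace (stopping at first violation):
  at node 42 with bounds (-inf, +inf): OK
  at node 11 with bounds (-inf, 42): OK
  at node 7 with bounds (-inf, 11): OK
  at node 4 with bounds (-inf, 7): OK
  at node 20 with bounds (-inf, 4): VIOLATION
Node 20 violates its bound: not (-inf < 20 < 4).
Result: Not a valid BST


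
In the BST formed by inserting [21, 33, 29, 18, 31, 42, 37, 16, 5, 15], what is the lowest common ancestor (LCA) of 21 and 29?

Tree insertion order: [21, 33, 29, 18, 31, 42, 37, 16, 5, 15]
Tree (level-order array): [21, 18, 33, 16, None, 29, 42, 5, None, None, 31, 37, None, None, 15]
In a BST, the LCA of p=21, q=29 is the first node v on the
root-to-leaf path with p <= v <= q (go left if both < v, right if both > v).
Walk from root:
  at 21: 21 <= 21 <= 29, this is the LCA
LCA = 21


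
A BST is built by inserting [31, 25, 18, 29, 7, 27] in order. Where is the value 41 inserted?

Starting tree (level order): [31, 25, None, 18, 29, 7, None, 27]
Insertion path: 31
Result: insert 41 as right child of 31
Final tree (level order): [31, 25, 41, 18, 29, None, None, 7, None, 27]


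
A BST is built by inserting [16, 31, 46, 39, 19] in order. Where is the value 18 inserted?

Starting tree (level order): [16, None, 31, 19, 46, None, None, 39]
Insertion path: 16 -> 31 -> 19
Result: insert 18 as left child of 19
Final tree (level order): [16, None, 31, 19, 46, 18, None, 39]


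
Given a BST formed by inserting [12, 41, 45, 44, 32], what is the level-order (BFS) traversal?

Tree insertion order: [12, 41, 45, 44, 32]
Tree (level-order array): [12, None, 41, 32, 45, None, None, 44]
BFS from the root, enqueuing left then right child of each popped node:
  queue [12] -> pop 12, enqueue [41], visited so far: [12]
  queue [41] -> pop 41, enqueue [32, 45], visited so far: [12, 41]
  queue [32, 45] -> pop 32, enqueue [none], visited so far: [12, 41, 32]
  queue [45] -> pop 45, enqueue [44], visited so far: [12, 41, 32, 45]
  queue [44] -> pop 44, enqueue [none], visited so far: [12, 41, 32, 45, 44]
Result: [12, 41, 32, 45, 44]


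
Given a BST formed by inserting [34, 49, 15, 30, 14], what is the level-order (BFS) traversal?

Tree insertion order: [34, 49, 15, 30, 14]
Tree (level-order array): [34, 15, 49, 14, 30]
BFS from the root, enqueuing left then right child of each popped node:
  queue [34] -> pop 34, enqueue [15, 49], visited so far: [34]
  queue [15, 49] -> pop 15, enqueue [14, 30], visited so far: [34, 15]
  queue [49, 14, 30] -> pop 49, enqueue [none], visited so far: [34, 15, 49]
  queue [14, 30] -> pop 14, enqueue [none], visited so far: [34, 15, 49, 14]
  queue [30] -> pop 30, enqueue [none], visited so far: [34, 15, 49, 14, 30]
Result: [34, 15, 49, 14, 30]


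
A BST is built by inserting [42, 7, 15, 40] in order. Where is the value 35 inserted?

Starting tree (level order): [42, 7, None, None, 15, None, 40]
Insertion path: 42 -> 7 -> 15 -> 40
Result: insert 35 as left child of 40
Final tree (level order): [42, 7, None, None, 15, None, 40, 35]


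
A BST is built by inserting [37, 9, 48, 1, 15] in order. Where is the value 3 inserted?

Starting tree (level order): [37, 9, 48, 1, 15]
Insertion path: 37 -> 9 -> 1
Result: insert 3 as right child of 1
Final tree (level order): [37, 9, 48, 1, 15, None, None, None, 3]


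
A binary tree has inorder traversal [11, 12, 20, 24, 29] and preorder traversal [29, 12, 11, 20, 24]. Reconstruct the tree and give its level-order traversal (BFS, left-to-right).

Inorder:  [11, 12, 20, 24, 29]
Preorder: [29, 12, 11, 20, 24]
Algorithm: preorder visits root first, so consume preorder in order;
for each root, split the current inorder slice at that value into
left-subtree inorder and right-subtree inorder, then recurse.
Recursive splits:
  root=29; inorder splits into left=[11, 12, 20, 24], right=[]
  root=12; inorder splits into left=[11], right=[20, 24]
  root=11; inorder splits into left=[], right=[]
  root=20; inorder splits into left=[], right=[24]
  root=24; inorder splits into left=[], right=[]
Reconstructed level-order: [29, 12, 11, 20, 24]


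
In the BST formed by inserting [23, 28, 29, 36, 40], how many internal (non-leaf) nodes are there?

Tree built from: [23, 28, 29, 36, 40]
Tree (level-order array): [23, None, 28, None, 29, None, 36, None, 40]
Rule: An internal node has at least one child.
Per-node child counts:
  node 23: 1 child(ren)
  node 28: 1 child(ren)
  node 29: 1 child(ren)
  node 36: 1 child(ren)
  node 40: 0 child(ren)
Matching nodes: [23, 28, 29, 36]
Count of internal (non-leaf) nodes: 4


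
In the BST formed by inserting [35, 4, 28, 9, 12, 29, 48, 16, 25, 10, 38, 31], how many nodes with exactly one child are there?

Tree built from: [35, 4, 28, 9, 12, 29, 48, 16, 25, 10, 38, 31]
Tree (level-order array): [35, 4, 48, None, 28, 38, None, 9, 29, None, None, None, 12, None, 31, 10, 16, None, None, None, None, None, 25]
Rule: These are nodes with exactly 1 non-null child.
Per-node child counts:
  node 35: 2 child(ren)
  node 4: 1 child(ren)
  node 28: 2 child(ren)
  node 9: 1 child(ren)
  node 12: 2 child(ren)
  node 10: 0 child(ren)
  node 16: 1 child(ren)
  node 25: 0 child(ren)
  node 29: 1 child(ren)
  node 31: 0 child(ren)
  node 48: 1 child(ren)
  node 38: 0 child(ren)
Matching nodes: [4, 9, 16, 29, 48]
Count of nodes with exactly one child: 5


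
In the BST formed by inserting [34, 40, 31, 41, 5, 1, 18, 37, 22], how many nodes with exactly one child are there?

Tree built from: [34, 40, 31, 41, 5, 1, 18, 37, 22]
Tree (level-order array): [34, 31, 40, 5, None, 37, 41, 1, 18, None, None, None, None, None, None, None, 22]
Rule: These are nodes with exactly 1 non-null child.
Per-node child counts:
  node 34: 2 child(ren)
  node 31: 1 child(ren)
  node 5: 2 child(ren)
  node 1: 0 child(ren)
  node 18: 1 child(ren)
  node 22: 0 child(ren)
  node 40: 2 child(ren)
  node 37: 0 child(ren)
  node 41: 0 child(ren)
Matching nodes: [31, 18]
Count of nodes with exactly one child: 2


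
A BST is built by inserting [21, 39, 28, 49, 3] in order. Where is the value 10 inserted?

Starting tree (level order): [21, 3, 39, None, None, 28, 49]
Insertion path: 21 -> 3
Result: insert 10 as right child of 3
Final tree (level order): [21, 3, 39, None, 10, 28, 49]


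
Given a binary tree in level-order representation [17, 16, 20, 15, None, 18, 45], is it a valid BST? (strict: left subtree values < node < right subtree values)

Level-order array: [17, 16, 20, 15, None, 18, 45]
Validate using subtree bounds (lo, hi): at each node, require lo < value < hi,
then recurse left with hi=value and right with lo=value.
Preorder trace (stopping at first violation):
  at node 17 with bounds (-inf, +inf): OK
  at node 16 with bounds (-inf, 17): OK
  at node 15 with bounds (-inf, 16): OK
  at node 20 with bounds (17, +inf): OK
  at node 18 with bounds (17, 20): OK
  at node 45 with bounds (20, +inf): OK
No violation found at any node.
Result: Valid BST


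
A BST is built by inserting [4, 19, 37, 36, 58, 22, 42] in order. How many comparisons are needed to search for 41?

Search path for 41: 4 -> 19 -> 37 -> 58 -> 42
Found: False
Comparisons: 5


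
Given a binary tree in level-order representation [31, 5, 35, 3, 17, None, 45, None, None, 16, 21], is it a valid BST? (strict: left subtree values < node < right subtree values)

Level-order array: [31, 5, 35, 3, 17, None, 45, None, None, 16, 21]
Validate using subtree bounds (lo, hi): at each node, require lo < value < hi,
then recurse left with hi=value and right with lo=value.
Preorder trace (stopping at first violation):
  at node 31 with bounds (-inf, +inf): OK
  at node 5 with bounds (-inf, 31): OK
  at node 3 with bounds (-inf, 5): OK
  at node 17 with bounds (5, 31): OK
  at node 16 with bounds (5, 17): OK
  at node 21 with bounds (17, 31): OK
  at node 35 with bounds (31, +inf): OK
  at node 45 with bounds (35, +inf): OK
No violation found at any node.
Result: Valid BST


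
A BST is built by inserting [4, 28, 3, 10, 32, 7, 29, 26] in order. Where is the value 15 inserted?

Starting tree (level order): [4, 3, 28, None, None, 10, 32, 7, 26, 29]
Insertion path: 4 -> 28 -> 10 -> 26
Result: insert 15 as left child of 26
Final tree (level order): [4, 3, 28, None, None, 10, 32, 7, 26, 29, None, None, None, 15]


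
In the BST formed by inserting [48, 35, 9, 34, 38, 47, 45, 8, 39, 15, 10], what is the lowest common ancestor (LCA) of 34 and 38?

Tree insertion order: [48, 35, 9, 34, 38, 47, 45, 8, 39, 15, 10]
Tree (level-order array): [48, 35, None, 9, 38, 8, 34, None, 47, None, None, 15, None, 45, None, 10, None, 39]
In a BST, the LCA of p=34, q=38 is the first node v on the
root-to-leaf path with p <= v <= q (go left if both < v, right if both > v).
Walk from root:
  at 48: both 34 and 38 < 48, go left
  at 35: 34 <= 35 <= 38, this is the LCA
LCA = 35


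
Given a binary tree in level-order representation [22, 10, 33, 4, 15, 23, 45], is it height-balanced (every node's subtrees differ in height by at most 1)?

Tree (level-order array): [22, 10, 33, 4, 15, 23, 45]
Definition: a tree is height-balanced if, at every node, |h(left) - h(right)| <= 1 (empty subtree has height -1).
Bottom-up per-node check:
  node 4: h_left=-1, h_right=-1, diff=0 [OK], height=0
  node 15: h_left=-1, h_right=-1, diff=0 [OK], height=0
  node 10: h_left=0, h_right=0, diff=0 [OK], height=1
  node 23: h_left=-1, h_right=-1, diff=0 [OK], height=0
  node 45: h_left=-1, h_right=-1, diff=0 [OK], height=0
  node 33: h_left=0, h_right=0, diff=0 [OK], height=1
  node 22: h_left=1, h_right=1, diff=0 [OK], height=2
All nodes satisfy the balance condition.
Result: Balanced


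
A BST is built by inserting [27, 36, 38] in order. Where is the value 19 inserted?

Starting tree (level order): [27, None, 36, None, 38]
Insertion path: 27
Result: insert 19 as left child of 27
Final tree (level order): [27, 19, 36, None, None, None, 38]


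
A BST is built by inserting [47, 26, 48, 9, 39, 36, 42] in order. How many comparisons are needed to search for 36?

Search path for 36: 47 -> 26 -> 39 -> 36
Found: True
Comparisons: 4


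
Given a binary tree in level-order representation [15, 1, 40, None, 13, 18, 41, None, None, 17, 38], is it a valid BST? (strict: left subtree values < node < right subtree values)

Level-order array: [15, 1, 40, None, 13, 18, 41, None, None, 17, 38]
Validate using subtree bounds (lo, hi): at each node, require lo < value < hi,
then recurse left with hi=value and right with lo=value.
Preorder trace (stopping at first violation):
  at node 15 with bounds (-inf, +inf): OK
  at node 1 with bounds (-inf, 15): OK
  at node 13 with bounds (1, 15): OK
  at node 40 with bounds (15, +inf): OK
  at node 18 with bounds (15, 40): OK
  at node 17 with bounds (15, 18): OK
  at node 38 with bounds (18, 40): OK
  at node 41 with bounds (40, +inf): OK
No violation found at any node.
Result: Valid BST


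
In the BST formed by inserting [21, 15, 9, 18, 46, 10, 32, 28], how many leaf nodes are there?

Tree built from: [21, 15, 9, 18, 46, 10, 32, 28]
Tree (level-order array): [21, 15, 46, 9, 18, 32, None, None, 10, None, None, 28]
Rule: A leaf has 0 children.
Per-node child counts:
  node 21: 2 child(ren)
  node 15: 2 child(ren)
  node 9: 1 child(ren)
  node 10: 0 child(ren)
  node 18: 0 child(ren)
  node 46: 1 child(ren)
  node 32: 1 child(ren)
  node 28: 0 child(ren)
Matching nodes: [10, 18, 28]
Count of leaf nodes: 3


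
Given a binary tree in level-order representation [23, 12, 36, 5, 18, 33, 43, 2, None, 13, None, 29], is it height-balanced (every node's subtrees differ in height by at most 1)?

Tree (level-order array): [23, 12, 36, 5, 18, 33, 43, 2, None, 13, None, 29]
Definition: a tree is height-balanced if, at every node, |h(left) - h(right)| <= 1 (empty subtree has height -1).
Bottom-up per-node check:
  node 2: h_left=-1, h_right=-1, diff=0 [OK], height=0
  node 5: h_left=0, h_right=-1, diff=1 [OK], height=1
  node 13: h_left=-1, h_right=-1, diff=0 [OK], height=0
  node 18: h_left=0, h_right=-1, diff=1 [OK], height=1
  node 12: h_left=1, h_right=1, diff=0 [OK], height=2
  node 29: h_left=-1, h_right=-1, diff=0 [OK], height=0
  node 33: h_left=0, h_right=-1, diff=1 [OK], height=1
  node 43: h_left=-1, h_right=-1, diff=0 [OK], height=0
  node 36: h_left=1, h_right=0, diff=1 [OK], height=2
  node 23: h_left=2, h_right=2, diff=0 [OK], height=3
All nodes satisfy the balance condition.
Result: Balanced


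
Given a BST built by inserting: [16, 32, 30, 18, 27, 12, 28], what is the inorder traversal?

Tree insertion order: [16, 32, 30, 18, 27, 12, 28]
Tree (level-order array): [16, 12, 32, None, None, 30, None, 18, None, None, 27, None, 28]
Inorder traversal: [12, 16, 18, 27, 28, 30, 32]


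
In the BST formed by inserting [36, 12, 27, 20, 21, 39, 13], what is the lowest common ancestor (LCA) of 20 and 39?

Tree insertion order: [36, 12, 27, 20, 21, 39, 13]
Tree (level-order array): [36, 12, 39, None, 27, None, None, 20, None, 13, 21]
In a BST, the LCA of p=20, q=39 is the first node v on the
root-to-leaf path with p <= v <= q (go left if both < v, right if both > v).
Walk from root:
  at 36: 20 <= 36 <= 39, this is the LCA
LCA = 36


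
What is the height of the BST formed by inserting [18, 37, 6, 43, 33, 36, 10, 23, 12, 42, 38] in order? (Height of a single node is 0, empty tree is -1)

Insertion order: [18, 37, 6, 43, 33, 36, 10, 23, 12, 42, 38]
Tree (level-order array): [18, 6, 37, None, 10, 33, 43, None, 12, 23, 36, 42, None, None, None, None, None, None, None, 38]
Compute height bottom-up (empty subtree = -1):
  height(12) = 1 + max(-1, -1) = 0
  height(10) = 1 + max(-1, 0) = 1
  height(6) = 1 + max(-1, 1) = 2
  height(23) = 1 + max(-1, -1) = 0
  height(36) = 1 + max(-1, -1) = 0
  height(33) = 1 + max(0, 0) = 1
  height(38) = 1 + max(-1, -1) = 0
  height(42) = 1 + max(0, -1) = 1
  height(43) = 1 + max(1, -1) = 2
  height(37) = 1 + max(1, 2) = 3
  height(18) = 1 + max(2, 3) = 4
Height = 4


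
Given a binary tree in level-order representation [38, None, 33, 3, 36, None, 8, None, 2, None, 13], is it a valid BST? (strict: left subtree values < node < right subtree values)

Level-order array: [38, None, 33, 3, 36, None, 8, None, 2, None, 13]
Validate using subtree bounds (lo, hi): at each node, require lo < value < hi,
then recurse left with hi=value and right with lo=value.
Preorder trace (stopping at first violation):
  at node 38 with bounds (-inf, +inf): OK
  at node 33 with bounds (38, +inf): VIOLATION
Node 33 violates its bound: not (38 < 33 < +inf).
Result: Not a valid BST


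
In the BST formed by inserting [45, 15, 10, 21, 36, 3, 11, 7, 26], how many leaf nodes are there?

Tree built from: [45, 15, 10, 21, 36, 3, 11, 7, 26]
Tree (level-order array): [45, 15, None, 10, 21, 3, 11, None, 36, None, 7, None, None, 26]
Rule: A leaf has 0 children.
Per-node child counts:
  node 45: 1 child(ren)
  node 15: 2 child(ren)
  node 10: 2 child(ren)
  node 3: 1 child(ren)
  node 7: 0 child(ren)
  node 11: 0 child(ren)
  node 21: 1 child(ren)
  node 36: 1 child(ren)
  node 26: 0 child(ren)
Matching nodes: [7, 11, 26]
Count of leaf nodes: 3


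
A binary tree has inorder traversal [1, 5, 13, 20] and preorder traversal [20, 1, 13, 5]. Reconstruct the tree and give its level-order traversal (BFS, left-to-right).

Inorder:  [1, 5, 13, 20]
Preorder: [20, 1, 13, 5]
Algorithm: preorder visits root first, so consume preorder in order;
for each root, split the current inorder slice at that value into
left-subtree inorder and right-subtree inorder, then recurse.
Recursive splits:
  root=20; inorder splits into left=[1, 5, 13], right=[]
  root=1; inorder splits into left=[], right=[5, 13]
  root=13; inorder splits into left=[5], right=[]
  root=5; inorder splits into left=[], right=[]
Reconstructed level-order: [20, 1, 13, 5]


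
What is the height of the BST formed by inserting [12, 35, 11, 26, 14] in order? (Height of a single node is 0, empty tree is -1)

Insertion order: [12, 35, 11, 26, 14]
Tree (level-order array): [12, 11, 35, None, None, 26, None, 14]
Compute height bottom-up (empty subtree = -1):
  height(11) = 1 + max(-1, -1) = 0
  height(14) = 1 + max(-1, -1) = 0
  height(26) = 1 + max(0, -1) = 1
  height(35) = 1 + max(1, -1) = 2
  height(12) = 1 + max(0, 2) = 3
Height = 3


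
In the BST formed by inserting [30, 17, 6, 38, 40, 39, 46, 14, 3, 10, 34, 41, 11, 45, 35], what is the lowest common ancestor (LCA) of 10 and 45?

Tree insertion order: [30, 17, 6, 38, 40, 39, 46, 14, 3, 10, 34, 41, 11, 45, 35]
Tree (level-order array): [30, 17, 38, 6, None, 34, 40, 3, 14, None, 35, 39, 46, None, None, 10, None, None, None, None, None, 41, None, None, 11, None, 45]
In a BST, the LCA of p=10, q=45 is the first node v on the
root-to-leaf path with p <= v <= q (go left if both < v, right if both > v).
Walk from root:
  at 30: 10 <= 30 <= 45, this is the LCA
LCA = 30


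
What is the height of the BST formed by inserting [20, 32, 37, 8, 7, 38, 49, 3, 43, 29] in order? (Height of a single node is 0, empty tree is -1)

Insertion order: [20, 32, 37, 8, 7, 38, 49, 3, 43, 29]
Tree (level-order array): [20, 8, 32, 7, None, 29, 37, 3, None, None, None, None, 38, None, None, None, 49, 43]
Compute height bottom-up (empty subtree = -1):
  height(3) = 1 + max(-1, -1) = 0
  height(7) = 1 + max(0, -1) = 1
  height(8) = 1 + max(1, -1) = 2
  height(29) = 1 + max(-1, -1) = 0
  height(43) = 1 + max(-1, -1) = 0
  height(49) = 1 + max(0, -1) = 1
  height(38) = 1 + max(-1, 1) = 2
  height(37) = 1 + max(-1, 2) = 3
  height(32) = 1 + max(0, 3) = 4
  height(20) = 1 + max(2, 4) = 5
Height = 5


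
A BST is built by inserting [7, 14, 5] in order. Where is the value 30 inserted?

Starting tree (level order): [7, 5, 14]
Insertion path: 7 -> 14
Result: insert 30 as right child of 14
Final tree (level order): [7, 5, 14, None, None, None, 30]


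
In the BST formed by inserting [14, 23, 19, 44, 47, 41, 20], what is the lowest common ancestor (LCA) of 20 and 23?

Tree insertion order: [14, 23, 19, 44, 47, 41, 20]
Tree (level-order array): [14, None, 23, 19, 44, None, 20, 41, 47]
In a BST, the LCA of p=20, q=23 is the first node v on the
root-to-leaf path with p <= v <= q (go left if both < v, right if both > v).
Walk from root:
  at 14: both 20 and 23 > 14, go right
  at 23: 20 <= 23 <= 23, this is the LCA
LCA = 23


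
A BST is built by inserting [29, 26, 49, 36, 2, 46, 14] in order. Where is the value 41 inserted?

Starting tree (level order): [29, 26, 49, 2, None, 36, None, None, 14, None, 46]
Insertion path: 29 -> 49 -> 36 -> 46
Result: insert 41 as left child of 46
Final tree (level order): [29, 26, 49, 2, None, 36, None, None, 14, None, 46, None, None, 41]


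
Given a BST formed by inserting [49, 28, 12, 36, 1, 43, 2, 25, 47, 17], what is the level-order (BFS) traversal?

Tree insertion order: [49, 28, 12, 36, 1, 43, 2, 25, 47, 17]
Tree (level-order array): [49, 28, None, 12, 36, 1, 25, None, 43, None, 2, 17, None, None, 47]
BFS from the root, enqueuing left then right child of each popped node:
  queue [49] -> pop 49, enqueue [28], visited so far: [49]
  queue [28] -> pop 28, enqueue [12, 36], visited so far: [49, 28]
  queue [12, 36] -> pop 12, enqueue [1, 25], visited so far: [49, 28, 12]
  queue [36, 1, 25] -> pop 36, enqueue [43], visited so far: [49, 28, 12, 36]
  queue [1, 25, 43] -> pop 1, enqueue [2], visited so far: [49, 28, 12, 36, 1]
  queue [25, 43, 2] -> pop 25, enqueue [17], visited so far: [49, 28, 12, 36, 1, 25]
  queue [43, 2, 17] -> pop 43, enqueue [47], visited so far: [49, 28, 12, 36, 1, 25, 43]
  queue [2, 17, 47] -> pop 2, enqueue [none], visited so far: [49, 28, 12, 36, 1, 25, 43, 2]
  queue [17, 47] -> pop 17, enqueue [none], visited so far: [49, 28, 12, 36, 1, 25, 43, 2, 17]
  queue [47] -> pop 47, enqueue [none], visited so far: [49, 28, 12, 36, 1, 25, 43, 2, 17, 47]
Result: [49, 28, 12, 36, 1, 25, 43, 2, 17, 47]


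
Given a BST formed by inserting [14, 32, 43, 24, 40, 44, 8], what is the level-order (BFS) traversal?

Tree insertion order: [14, 32, 43, 24, 40, 44, 8]
Tree (level-order array): [14, 8, 32, None, None, 24, 43, None, None, 40, 44]
BFS from the root, enqueuing left then right child of each popped node:
  queue [14] -> pop 14, enqueue [8, 32], visited so far: [14]
  queue [8, 32] -> pop 8, enqueue [none], visited so far: [14, 8]
  queue [32] -> pop 32, enqueue [24, 43], visited so far: [14, 8, 32]
  queue [24, 43] -> pop 24, enqueue [none], visited so far: [14, 8, 32, 24]
  queue [43] -> pop 43, enqueue [40, 44], visited so far: [14, 8, 32, 24, 43]
  queue [40, 44] -> pop 40, enqueue [none], visited so far: [14, 8, 32, 24, 43, 40]
  queue [44] -> pop 44, enqueue [none], visited so far: [14, 8, 32, 24, 43, 40, 44]
Result: [14, 8, 32, 24, 43, 40, 44]


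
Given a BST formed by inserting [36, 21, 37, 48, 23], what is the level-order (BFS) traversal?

Tree insertion order: [36, 21, 37, 48, 23]
Tree (level-order array): [36, 21, 37, None, 23, None, 48]
BFS from the root, enqueuing left then right child of each popped node:
  queue [36] -> pop 36, enqueue [21, 37], visited so far: [36]
  queue [21, 37] -> pop 21, enqueue [23], visited so far: [36, 21]
  queue [37, 23] -> pop 37, enqueue [48], visited so far: [36, 21, 37]
  queue [23, 48] -> pop 23, enqueue [none], visited so far: [36, 21, 37, 23]
  queue [48] -> pop 48, enqueue [none], visited so far: [36, 21, 37, 23, 48]
Result: [36, 21, 37, 23, 48]


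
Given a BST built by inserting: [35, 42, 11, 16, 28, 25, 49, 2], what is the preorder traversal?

Tree insertion order: [35, 42, 11, 16, 28, 25, 49, 2]
Tree (level-order array): [35, 11, 42, 2, 16, None, 49, None, None, None, 28, None, None, 25]
Preorder traversal: [35, 11, 2, 16, 28, 25, 42, 49]


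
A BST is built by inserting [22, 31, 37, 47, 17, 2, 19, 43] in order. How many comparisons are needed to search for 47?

Search path for 47: 22 -> 31 -> 37 -> 47
Found: True
Comparisons: 4


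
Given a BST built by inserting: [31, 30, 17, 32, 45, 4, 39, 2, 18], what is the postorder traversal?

Tree insertion order: [31, 30, 17, 32, 45, 4, 39, 2, 18]
Tree (level-order array): [31, 30, 32, 17, None, None, 45, 4, 18, 39, None, 2]
Postorder traversal: [2, 4, 18, 17, 30, 39, 45, 32, 31]


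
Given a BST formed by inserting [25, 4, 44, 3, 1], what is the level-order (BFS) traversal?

Tree insertion order: [25, 4, 44, 3, 1]
Tree (level-order array): [25, 4, 44, 3, None, None, None, 1]
BFS from the root, enqueuing left then right child of each popped node:
  queue [25] -> pop 25, enqueue [4, 44], visited so far: [25]
  queue [4, 44] -> pop 4, enqueue [3], visited so far: [25, 4]
  queue [44, 3] -> pop 44, enqueue [none], visited so far: [25, 4, 44]
  queue [3] -> pop 3, enqueue [1], visited so far: [25, 4, 44, 3]
  queue [1] -> pop 1, enqueue [none], visited so far: [25, 4, 44, 3, 1]
Result: [25, 4, 44, 3, 1]


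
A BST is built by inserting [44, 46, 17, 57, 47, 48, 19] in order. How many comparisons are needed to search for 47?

Search path for 47: 44 -> 46 -> 57 -> 47
Found: True
Comparisons: 4


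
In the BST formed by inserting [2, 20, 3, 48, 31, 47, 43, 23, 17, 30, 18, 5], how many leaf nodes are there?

Tree built from: [2, 20, 3, 48, 31, 47, 43, 23, 17, 30, 18, 5]
Tree (level-order array): [2, None, 20, 3, 48, None, 17, 31, None, 5, 18, 23, 47, None, None, None, None, None, 30, 43]
Rule: A leaf has 0 children.
Per-node child counts:
  node 2: 1 child(ren)
  node 20: 2 child(ren)
  node 3: 1 child(ren)
  node 17: 2 child(ren)
  node 5: 0 child(ren)
  node 18: 0 child(ren)
  node 48: 1 child(ren)
  node 31: 2 child(ren)
  node 23: 1 child(ren)
  node 30: 0 child(ren)
  node 47: 1 child(ren)
  node 43: 0 child(ren)
Matching nodes: [5, 18, 30, 43]
Count of leaf nodes: 4


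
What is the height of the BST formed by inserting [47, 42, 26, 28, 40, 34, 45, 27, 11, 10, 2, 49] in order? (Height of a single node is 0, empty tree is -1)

Insertion order: [47, 42, 26, 28, 40, 34, 45, 27, 11, 10, 2, 49]
Tree (level-order array): [47, 42, 49, 26, 45, None, None, 11, 28, None, None, 10, None, 27, 40, 2, None, None, None, 34]
Compute height bottom-up (empty subtree = -1):
  height(2) = 1 + max(-1, -1) = 0
  height(10) = 1 + max(0, -1) = 1
  height(11) = 1 + max(1, -1) = 2
  height(27) = 1 + max(-1, -1) = 0
  height(34) = 1 + max(-1, -1) = 0
  height(40) = 1 + max(0, -1) = 1
  height(28) = 1 + max(0, 1) = 2
  height(26) = 1 + max(2, 2) = 3
  height(45) = 1 + max(-1, -1) = 0
  height(42) = 1 + max(3, 0) = 4
  height(49) = 1 + max(-1, -1) = 0
  height(47) = 1 + max(4, 0) = 5
Height = 5


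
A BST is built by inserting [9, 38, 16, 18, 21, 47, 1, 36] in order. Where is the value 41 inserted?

Starting tree (level order): [9, 1, 38, None, None, 16, 47, None, 18, None, None, None, 21, None, 36]
Insertion path: 9 -> 38 -> 47
Result: insert 41 as left child of 47
Final tree (level order): [9, 1, 38, None, None, 16, 47, None, 18, 41, None, None, 21, None, None, None, 36]


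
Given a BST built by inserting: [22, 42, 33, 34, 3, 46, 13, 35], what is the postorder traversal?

Tree insertion order: [22, 42, 33, 34, 3, 46, 13, 35]
Tree (level-order array): [22, 3, 42, None, 13, 33, 46, None, None, None, 34, None, None, None, 35]
Postorder traversal: [13, 3, 35, 34, 33, 46, 42, 22]


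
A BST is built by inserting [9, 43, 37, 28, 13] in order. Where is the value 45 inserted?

Starting tree (level order): [9, None, 43, 37, None, 28, None, 13]
Insertion path: 9 -> 43
Result: insert 45 as right child of 43
Final tree (level order): [9, None, 43, 37, 45, 28, None, None, None, 13]


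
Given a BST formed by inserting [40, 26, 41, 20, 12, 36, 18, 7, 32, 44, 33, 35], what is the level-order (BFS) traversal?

Tree insertion order: [40, 26, 41, 20, 12, 36, 18, 7, 32, 44, 33, 35]
Tree (level-order array): [40, 26, 41, 20, 36, None, 44, 12, None, 32, None, None, None, 7, 18, None, 33, None, None, None, None, None, 35]
BFS from the root, enqueuing left then right child of each popped node:
  queue [40] -> pop 40, enqueue [26, 41], visited so far: [40]
  queue [26, 41] -> pop 26, enqueue [20, 36], visited so far: [40, 26]
  queue [41, 20, 36] -> pop 41, enqueue [44], visited so far: [40, 26, 41]
  queue [20, 36, 44] -> pop 20, enqueue [12], visited so far: [40, 26, 41, 20]
  queue [36, 44, 12] -> pop 36, enqueue [32], visited so far: [40, 26, 41, 20, 36]
  queue [44, 12, 32] -> pop 44, enqueue [none], visited so far: [40, 26, 41, 20, 36, 44]
  queue [12, 32] -> pop 12, enqueue [7, 18], visited so far: [40, 26, 41, 20, 36, 44, 12]
  queue [32, 7, 18] -> pop 32, enqueue [33], visited so far: [40, 26, 41, 20, 36, 44, 12, 32]
  queue [7, 18, 33] -> pop 7, enqueue [none], visited so far: [40, 26, 41, 20, 36, 44, 12, 32, 7]
  queue [18, 33] -> pop 18, enqueue [none], visited so far: [40, 26, 41, 20, 36, 44, 12, 32, 7, 18]
  queue [33] -> pop 33, enqueue [35], visited so far: [40, 26, 41, 20, 36, 44, 12, 32, 7, 18, 33]
  queue [35] -> pop 35, enqueue [none], visited so far: [40, 26, 41, 20, 36, 44, 12, 32, 7, 18, 33, 35]
Result: [40, 26, 41, 20, 36, 44, 12, 32, 7, 18, 33, 35]


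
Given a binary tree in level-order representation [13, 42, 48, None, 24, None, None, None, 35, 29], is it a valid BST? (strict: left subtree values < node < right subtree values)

Level-order array: [13, 42, 48, None, 24, None, None, None, 35, 29]
Validate using subtree bounds (lo, hi): at each node, require lo < value < hi,
then recurse left with hi=value and right with lo=value.
Preorder trace (stopping at first violation):
  at node 13 with bounds (-inf, +inf): OK
  at node 42 with bounds (-inf, 13): VIOLATION
Node 42 violates its bound: not (-inf < 42 < 13).
Result: Not a valid BST


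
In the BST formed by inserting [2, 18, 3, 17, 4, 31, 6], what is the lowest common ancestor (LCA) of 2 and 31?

Tree insertion order: [2, 18, 3, 17, 4, 31, 6]
Tree (level-order array): [2, None, 18, 3, 31, None, 17, None, None, 4, None, None, 6]
In a BST, the LCA of p=2, q=31 is the first node v on the
root-to-leaf path with p <= v <= q (go left if both < v, right if both > v).
Walk from root:
  at 2: 2 <= 2 <= 31, this is the LCA
LCA = 2


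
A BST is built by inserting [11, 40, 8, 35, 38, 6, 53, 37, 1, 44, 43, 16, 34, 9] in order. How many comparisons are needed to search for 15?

Search path for 15: 11 -> 40 -> 35 -> 16
Found: False
Comparisons: 4


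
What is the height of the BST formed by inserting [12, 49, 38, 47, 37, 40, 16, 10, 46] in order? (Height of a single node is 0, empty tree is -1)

Insertion order: [12, 49, 38, 47, 37, 40, 16, 10, 46]
Tree (level-order array): [12, 10, 49, None, None, 38, None, 37, 47, 16, None, 40, None, None, None, None, 46]
Compute height bottom-up (empty subtree = -1):
  height(10) = 1 + max(-1, -1) = 0
  height(16) = 1 + max(-1, -1) = 0
  height(37) = 1 + max(0, -1) = 1
  height(46) = 1 + max(-1, -1) = 0
  height(40) = 1 + max(-1, 0) = 1
  height(47) = 1 + max(1, -1) = 2
  height(38) = 1 + max(1, 2) = 3
  height(49) = 1 + max(3, -1) = 4
  height(12) = 1 + max(0, 4) = 5
Height = 5


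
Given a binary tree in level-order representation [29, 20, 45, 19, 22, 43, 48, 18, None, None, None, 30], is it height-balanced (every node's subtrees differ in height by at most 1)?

Tree (level-order array): [29, 20, 45, 19, 22, 43, 48, 18, None, None, None, 30]
Definition: a tree is height-balanced if, at every node, |h(left) - h(right)| <= 1 (empty subtree has height -1).
Bottom-up per-node check:
  node 18: h_left=-1, h_right=-1, diff=0 [OK], height=0
  node 19: h_left=0, h_right=-1, diff=1 [OK], height=1
  node 22: h_left=-1, h_right=-1, diff=0 [OK], height=0
  node 20: h_left=1, h_right=0, diff=1 [OK], height=2
  node 30: h_left=-1, h_right=-1, diff=0 [OK], height=0
  node 43: h_left=0, h_right=-1, diff=1 [OK], height=1
  node 48: h_left=-1, h_right=-1, diff=0 [OK], height=0
  node 45: h_left=1, h_right=0, diff=1 [OK], height=2
  node 29: h_left=2, h_right=2, diff=0 [OK], height=3
All nodes satisfy the balance condition.
Result: Balanced


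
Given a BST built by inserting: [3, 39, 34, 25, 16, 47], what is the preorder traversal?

Tree insertion order: [3, 39, 34, 25, 16, 47]
Tree (level-order array): [3, None, 39, 34, 47, 25, None, None, None, 16]
Preorder traversal: [3, 39, 34, 25, 16, 47]


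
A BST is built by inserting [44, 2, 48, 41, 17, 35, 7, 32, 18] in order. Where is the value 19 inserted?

Starting tree (level order): [44, 2, 48, None, 41, None, None, 17, None, 7, 35, None, None, 32, None, 18]
Insertion path: 44 -> 2 -> 41 -> 17 -> 35 -> 32 -> 18
Result: insert 19 as right child of 18
Final tree (level order): [44, 2, 48, None, 41, None, None, 17, None, 7, 35, None, None, 32, None, 18, None, None, 19]
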